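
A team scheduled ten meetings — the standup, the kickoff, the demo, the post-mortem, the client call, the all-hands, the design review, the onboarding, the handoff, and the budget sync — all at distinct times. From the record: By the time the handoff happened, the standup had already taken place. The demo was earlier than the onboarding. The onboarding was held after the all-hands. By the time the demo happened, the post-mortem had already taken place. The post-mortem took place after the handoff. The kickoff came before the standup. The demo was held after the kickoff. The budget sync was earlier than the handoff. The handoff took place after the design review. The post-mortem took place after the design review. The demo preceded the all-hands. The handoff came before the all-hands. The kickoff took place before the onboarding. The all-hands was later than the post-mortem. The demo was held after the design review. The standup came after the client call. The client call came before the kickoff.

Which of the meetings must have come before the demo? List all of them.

the budget sync, the client call, the design review, the handoff, the kickoff, the post-mortem, the standup

Directly stated before the demo: the design review, the kickoff, and the post-mortem.
The budget sync reaches the demo via the budget sync → the handoff → the post-mortem → the demo.
The client call reaches the demo via the client call → the kickoff → the demo.
The handoff reaches the demo via the handoff → the post-mortem → the demo.
Likewise the standup reaches the demo by chaining the stated constraints.
No chain forces the onboarding (or any of the others) ahead of the demo.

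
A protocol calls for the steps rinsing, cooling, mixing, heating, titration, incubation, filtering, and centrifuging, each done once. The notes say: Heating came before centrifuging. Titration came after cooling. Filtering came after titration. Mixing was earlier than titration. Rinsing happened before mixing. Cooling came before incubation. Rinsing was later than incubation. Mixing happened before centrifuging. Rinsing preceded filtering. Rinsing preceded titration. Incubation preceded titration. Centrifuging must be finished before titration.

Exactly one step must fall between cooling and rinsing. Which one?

Tracing the constraints gives cooling → incubation → rinsing, so incubation sits after cooling and before rinsing.
No other step is forced both after cooling and before rinsing.

incubation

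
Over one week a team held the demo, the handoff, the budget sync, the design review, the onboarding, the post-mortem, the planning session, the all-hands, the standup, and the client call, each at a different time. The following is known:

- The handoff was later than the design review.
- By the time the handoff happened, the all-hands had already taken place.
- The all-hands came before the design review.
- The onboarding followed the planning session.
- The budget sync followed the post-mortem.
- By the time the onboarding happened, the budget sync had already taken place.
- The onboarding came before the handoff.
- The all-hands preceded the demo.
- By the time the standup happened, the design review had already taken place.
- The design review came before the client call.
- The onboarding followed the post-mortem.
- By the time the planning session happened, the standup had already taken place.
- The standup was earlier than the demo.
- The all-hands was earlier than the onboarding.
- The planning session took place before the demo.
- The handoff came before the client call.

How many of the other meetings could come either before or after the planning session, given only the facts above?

Forced before the planning session: the all-hands, the design review, and the standup; forced after the planning session: the client call, the demo, the handoff, and the onboarding.
That leaves the budget sync and the post-mortem with no forced order relative to the planning session — 2.

2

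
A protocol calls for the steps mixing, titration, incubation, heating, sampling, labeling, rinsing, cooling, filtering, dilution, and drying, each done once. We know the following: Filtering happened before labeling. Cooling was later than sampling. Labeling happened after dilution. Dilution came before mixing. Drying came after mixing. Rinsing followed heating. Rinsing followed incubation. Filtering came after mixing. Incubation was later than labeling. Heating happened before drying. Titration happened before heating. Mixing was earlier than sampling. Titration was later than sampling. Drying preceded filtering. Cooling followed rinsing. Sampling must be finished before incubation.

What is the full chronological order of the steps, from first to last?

dilution, mixing, sampling, titration, heating, drying, filtering, labeling, incubation, rinsing, cooling

The constraints fix every adjacent pair, so only one ordering works:
dilution → mixing → sampling → titration → heating → drying → filtering → labeling → incubation → rinsing → cooling.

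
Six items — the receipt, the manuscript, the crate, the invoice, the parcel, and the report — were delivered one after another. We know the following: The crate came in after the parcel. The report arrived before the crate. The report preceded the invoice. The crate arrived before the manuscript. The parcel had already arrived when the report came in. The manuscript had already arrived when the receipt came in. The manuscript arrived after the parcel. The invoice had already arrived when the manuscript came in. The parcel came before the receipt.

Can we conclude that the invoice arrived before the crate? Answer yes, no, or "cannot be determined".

No chain of stated constraints runs from the invoice to the crate, and none runs from the crate to the invoice either.
So the relative order of the invoice and the crate is not fixed by the given facts.

cannot be determined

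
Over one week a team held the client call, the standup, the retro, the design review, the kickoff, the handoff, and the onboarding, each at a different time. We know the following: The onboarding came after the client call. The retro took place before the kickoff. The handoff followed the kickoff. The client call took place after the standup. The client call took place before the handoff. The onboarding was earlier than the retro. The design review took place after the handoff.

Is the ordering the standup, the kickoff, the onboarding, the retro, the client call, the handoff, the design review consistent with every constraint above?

The constraints require the client call before the onboarding, but in the proposed sequence the onboarding appears ahead of the client call. That one violation is enough.

no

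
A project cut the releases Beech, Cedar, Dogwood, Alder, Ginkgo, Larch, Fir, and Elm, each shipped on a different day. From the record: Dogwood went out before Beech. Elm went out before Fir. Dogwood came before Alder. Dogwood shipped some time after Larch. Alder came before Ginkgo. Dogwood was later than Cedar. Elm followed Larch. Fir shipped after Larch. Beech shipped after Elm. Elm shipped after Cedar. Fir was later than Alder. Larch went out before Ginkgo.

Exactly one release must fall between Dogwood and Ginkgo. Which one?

Alder

Tracing the constraints gives Dogwood → Alder → Ginkgo, so Alder sits after Dogwood and before Ginkgo.
No other release is forced both after Dogwood and before Ginkgo.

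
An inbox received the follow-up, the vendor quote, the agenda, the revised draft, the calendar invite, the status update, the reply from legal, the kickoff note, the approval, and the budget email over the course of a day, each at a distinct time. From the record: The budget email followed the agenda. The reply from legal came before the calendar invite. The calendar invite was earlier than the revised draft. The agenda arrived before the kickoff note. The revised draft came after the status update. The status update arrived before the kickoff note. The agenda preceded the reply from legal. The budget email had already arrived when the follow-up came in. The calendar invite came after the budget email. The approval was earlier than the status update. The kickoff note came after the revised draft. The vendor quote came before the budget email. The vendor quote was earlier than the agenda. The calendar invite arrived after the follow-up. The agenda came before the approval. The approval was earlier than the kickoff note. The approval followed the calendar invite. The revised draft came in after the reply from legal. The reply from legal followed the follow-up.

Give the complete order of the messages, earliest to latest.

The constraints fix every adjacent pair, so only one ordering works:
the vendor quote → the agenda → the budget email → the follow-up → the reply from legal → the calendar invite → the approval → the status update → the revised draft → the kickoff note.

the vendor quote, the agenda, the budget email, the follow-up, the reply from legal, the calendar invite, the approval, the status update, the revised draft, the kickoff note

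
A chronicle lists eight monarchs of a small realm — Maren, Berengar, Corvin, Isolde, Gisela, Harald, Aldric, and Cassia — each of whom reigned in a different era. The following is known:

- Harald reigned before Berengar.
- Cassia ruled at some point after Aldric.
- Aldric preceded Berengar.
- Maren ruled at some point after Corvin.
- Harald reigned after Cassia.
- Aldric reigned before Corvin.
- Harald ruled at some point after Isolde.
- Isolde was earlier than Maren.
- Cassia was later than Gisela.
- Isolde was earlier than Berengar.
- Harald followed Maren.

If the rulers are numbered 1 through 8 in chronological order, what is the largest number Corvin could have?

5

Corvin must come before Berengar, Harald, and Maren — 3 rulers forced after them.
Everything else can be placed before Corvin in some valid order, so Corvin can sit as late as position 8 − 3 = 5.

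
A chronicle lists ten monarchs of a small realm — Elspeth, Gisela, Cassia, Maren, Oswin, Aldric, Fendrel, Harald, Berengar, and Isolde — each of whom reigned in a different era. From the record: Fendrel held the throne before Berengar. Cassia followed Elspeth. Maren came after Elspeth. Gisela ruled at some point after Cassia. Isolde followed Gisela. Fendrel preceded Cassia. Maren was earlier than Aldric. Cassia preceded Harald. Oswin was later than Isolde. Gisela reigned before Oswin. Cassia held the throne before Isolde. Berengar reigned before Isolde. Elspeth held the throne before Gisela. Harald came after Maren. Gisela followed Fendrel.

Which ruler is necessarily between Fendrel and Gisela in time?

Cassia

Tracing the constraints gives Fendrel → Cassia → Gisela, so Cassia sits after Fendrel and before Gisela.
No other ruler is forced both after Fendrel and before Gisela.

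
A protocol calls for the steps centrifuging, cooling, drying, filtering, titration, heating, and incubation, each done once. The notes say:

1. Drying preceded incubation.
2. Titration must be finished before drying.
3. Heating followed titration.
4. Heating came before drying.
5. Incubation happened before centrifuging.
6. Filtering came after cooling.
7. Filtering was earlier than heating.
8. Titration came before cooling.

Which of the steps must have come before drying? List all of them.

cooling, filtering, heating, titration

Directly stated before drying: heating and titration.
Cooling reaches drying via cooling → filtering → heating → drying.
Filtering reaches drying via filtering → heating → drying.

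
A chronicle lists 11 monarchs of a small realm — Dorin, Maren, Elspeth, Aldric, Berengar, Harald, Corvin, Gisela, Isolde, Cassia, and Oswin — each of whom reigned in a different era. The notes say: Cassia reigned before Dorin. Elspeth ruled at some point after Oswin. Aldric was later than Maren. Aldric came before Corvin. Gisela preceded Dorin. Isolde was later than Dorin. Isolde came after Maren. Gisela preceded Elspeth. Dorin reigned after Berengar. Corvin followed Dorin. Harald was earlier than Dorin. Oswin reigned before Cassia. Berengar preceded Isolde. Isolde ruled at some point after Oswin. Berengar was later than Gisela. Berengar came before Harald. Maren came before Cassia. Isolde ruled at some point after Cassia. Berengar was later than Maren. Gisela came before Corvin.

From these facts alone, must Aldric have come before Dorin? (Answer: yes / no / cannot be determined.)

cannot be determined

No chain of stated constraints runs from Aldric to Dorin, and none runs from Dorin to Aldric either.
So the relative order of Aldric and Dorin is not fixed by the given facts.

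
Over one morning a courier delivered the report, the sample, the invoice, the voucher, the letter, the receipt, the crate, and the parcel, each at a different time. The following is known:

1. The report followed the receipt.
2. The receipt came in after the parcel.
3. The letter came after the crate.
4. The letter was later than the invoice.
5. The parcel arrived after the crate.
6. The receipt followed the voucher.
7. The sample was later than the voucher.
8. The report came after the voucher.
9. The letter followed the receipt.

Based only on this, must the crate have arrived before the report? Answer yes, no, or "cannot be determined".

Chain the constraints: the crate → the parcel → the receipt → the report. Each link is directly stated, so the crate comes before the report.

yes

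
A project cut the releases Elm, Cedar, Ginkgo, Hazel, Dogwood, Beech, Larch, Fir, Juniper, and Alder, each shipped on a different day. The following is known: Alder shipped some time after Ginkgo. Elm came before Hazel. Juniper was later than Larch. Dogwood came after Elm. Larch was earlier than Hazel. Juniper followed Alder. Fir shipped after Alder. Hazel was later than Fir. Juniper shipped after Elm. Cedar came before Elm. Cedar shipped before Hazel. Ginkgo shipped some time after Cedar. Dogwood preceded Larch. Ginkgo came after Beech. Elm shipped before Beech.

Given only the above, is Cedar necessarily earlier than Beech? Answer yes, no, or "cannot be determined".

yes

Chain the constraints: Cedar → Elm → Beech. Each link is directly stated, so Cedar comes before Beech.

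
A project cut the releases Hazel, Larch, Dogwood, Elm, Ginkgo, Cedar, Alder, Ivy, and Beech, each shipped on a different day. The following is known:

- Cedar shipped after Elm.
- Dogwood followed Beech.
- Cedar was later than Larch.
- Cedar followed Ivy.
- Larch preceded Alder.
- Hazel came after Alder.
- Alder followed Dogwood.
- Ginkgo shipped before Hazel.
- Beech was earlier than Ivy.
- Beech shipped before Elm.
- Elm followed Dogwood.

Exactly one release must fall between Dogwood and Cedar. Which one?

Elm

Tracing the constraints gives Dogwood → Elm → Cedar, so Elm sits after Dogwood and before Cedar.
No other release is forced both after Dogwood and before Cedar.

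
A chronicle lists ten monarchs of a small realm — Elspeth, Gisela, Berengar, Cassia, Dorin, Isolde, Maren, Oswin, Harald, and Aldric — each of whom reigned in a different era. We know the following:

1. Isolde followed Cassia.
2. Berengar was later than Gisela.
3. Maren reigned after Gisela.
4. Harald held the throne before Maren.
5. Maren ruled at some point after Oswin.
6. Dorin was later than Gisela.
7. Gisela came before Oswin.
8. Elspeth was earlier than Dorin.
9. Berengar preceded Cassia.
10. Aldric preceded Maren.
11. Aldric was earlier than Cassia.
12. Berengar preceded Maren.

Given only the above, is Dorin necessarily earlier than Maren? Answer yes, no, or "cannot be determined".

cannot be determined

No chain of stated constraints runs from Dorin to Maren, and none runs from Maren to Dorin either.
So the relative order of Dorin and Maren is not fixed by the given facts.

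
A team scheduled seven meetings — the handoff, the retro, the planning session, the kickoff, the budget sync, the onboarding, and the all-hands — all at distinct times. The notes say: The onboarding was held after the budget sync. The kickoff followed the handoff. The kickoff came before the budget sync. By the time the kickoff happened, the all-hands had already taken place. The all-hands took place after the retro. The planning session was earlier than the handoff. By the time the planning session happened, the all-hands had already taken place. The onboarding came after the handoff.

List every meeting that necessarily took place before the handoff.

Directly stated before the handoff: the planning session.
The all-hands reaches the handoff via the all-hands → the planning session → the handoff.
The retro reaches the handoff via the retro → the all-hands → the planning session → the handoff.

the all-hands, the planning session, the retro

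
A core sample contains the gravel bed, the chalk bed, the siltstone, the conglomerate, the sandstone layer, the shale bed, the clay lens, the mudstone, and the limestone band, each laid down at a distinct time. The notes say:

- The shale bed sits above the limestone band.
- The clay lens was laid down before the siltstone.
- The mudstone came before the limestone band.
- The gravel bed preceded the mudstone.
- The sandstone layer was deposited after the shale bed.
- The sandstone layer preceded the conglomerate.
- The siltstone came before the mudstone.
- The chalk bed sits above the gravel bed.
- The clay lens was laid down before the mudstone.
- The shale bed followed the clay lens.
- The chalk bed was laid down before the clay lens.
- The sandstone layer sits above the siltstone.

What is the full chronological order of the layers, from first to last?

the gravel bed, the chalk bed, the clay lens, the siltstone, the mudstone, the limestone band, the shale bed, the sandstone layer, the conglomerate

The constraints fix every adjacent pair, so only one ordering works:
the gravel bed → the chalk bed → the clay lens → the siltstone → the mudstone → the limestone band → the shale bed → the sandstone layer → the conglomerate.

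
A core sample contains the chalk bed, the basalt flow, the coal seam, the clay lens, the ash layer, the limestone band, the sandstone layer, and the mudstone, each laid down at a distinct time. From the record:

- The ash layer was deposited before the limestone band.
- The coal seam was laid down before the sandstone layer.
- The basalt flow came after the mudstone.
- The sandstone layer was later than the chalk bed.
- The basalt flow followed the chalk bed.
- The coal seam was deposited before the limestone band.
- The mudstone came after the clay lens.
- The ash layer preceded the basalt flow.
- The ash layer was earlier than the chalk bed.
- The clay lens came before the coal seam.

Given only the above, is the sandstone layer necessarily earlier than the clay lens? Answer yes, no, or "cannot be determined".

Tracing the constraints gives the clay lens → the coal seam → the sandstone layer, so the clay lens must come before the sandstone layer.
That means the sandstone layer cannot be before the clay lens.

no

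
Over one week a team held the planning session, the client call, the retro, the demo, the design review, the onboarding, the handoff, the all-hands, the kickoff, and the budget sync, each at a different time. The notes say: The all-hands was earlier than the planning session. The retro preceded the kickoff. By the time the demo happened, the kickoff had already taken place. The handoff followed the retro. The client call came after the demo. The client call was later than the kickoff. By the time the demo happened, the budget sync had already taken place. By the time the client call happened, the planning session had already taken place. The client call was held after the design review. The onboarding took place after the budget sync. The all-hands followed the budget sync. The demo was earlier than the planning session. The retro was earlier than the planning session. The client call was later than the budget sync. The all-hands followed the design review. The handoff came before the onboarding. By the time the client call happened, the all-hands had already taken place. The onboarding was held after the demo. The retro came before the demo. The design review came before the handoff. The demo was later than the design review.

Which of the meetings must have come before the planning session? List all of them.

Directly stated before the planning session: the all-hands, the demo, and the retro.
The budget sync reaches the planning session via the budget sync → the demo → the planning session.
The design review reaches the planning session via the design review → the all-hands → the planning session.
The kickoff reaches the planning session via the kickoff → the demo → the planning session.
No chain forces the onboarding (or any of the others) ahead of the planning session.

the all-hands, the budget sync, the demo, the design review, the kickoff, the retro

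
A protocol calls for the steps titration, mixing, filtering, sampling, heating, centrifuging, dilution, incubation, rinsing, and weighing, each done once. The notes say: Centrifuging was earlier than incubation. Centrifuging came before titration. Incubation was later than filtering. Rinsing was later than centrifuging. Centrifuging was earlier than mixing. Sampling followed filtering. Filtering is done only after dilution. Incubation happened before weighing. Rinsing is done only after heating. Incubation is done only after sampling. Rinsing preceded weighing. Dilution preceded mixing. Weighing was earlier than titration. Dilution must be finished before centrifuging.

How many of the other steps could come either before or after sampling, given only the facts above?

Forced before sampling: dilution and filtering; forced after sampling: incubation, titration, and weighing.
That leaves centrifuging, heating, mixing, and rinsing with no forced order relative to sampling — 4.

4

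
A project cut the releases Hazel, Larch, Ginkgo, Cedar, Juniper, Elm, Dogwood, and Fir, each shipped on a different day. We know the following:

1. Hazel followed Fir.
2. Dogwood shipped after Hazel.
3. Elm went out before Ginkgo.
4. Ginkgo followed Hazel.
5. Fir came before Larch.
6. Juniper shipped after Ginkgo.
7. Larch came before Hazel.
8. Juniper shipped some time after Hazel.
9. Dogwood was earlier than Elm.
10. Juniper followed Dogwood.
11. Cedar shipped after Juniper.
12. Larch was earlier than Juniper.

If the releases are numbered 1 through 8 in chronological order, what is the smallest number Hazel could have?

Fir and Larch must both come before Hazel — 2 forced predecessors.
Nothing else is forced ahead of Hazel, so its earliest slot is position 2 + 1 = 3.

3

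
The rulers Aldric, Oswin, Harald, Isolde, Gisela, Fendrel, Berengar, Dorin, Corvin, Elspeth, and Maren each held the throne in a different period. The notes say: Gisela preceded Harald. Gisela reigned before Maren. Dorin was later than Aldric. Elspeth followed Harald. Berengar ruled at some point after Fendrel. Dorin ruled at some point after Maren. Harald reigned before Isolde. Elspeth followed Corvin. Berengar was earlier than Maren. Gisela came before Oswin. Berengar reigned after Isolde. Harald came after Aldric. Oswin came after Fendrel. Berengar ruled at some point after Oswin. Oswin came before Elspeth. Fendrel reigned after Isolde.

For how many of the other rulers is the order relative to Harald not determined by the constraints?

1

Forced before Harald: Aldric and Gisela; forced after Harald: Berengar, Dorin, Elspeth, Fendrel, Isolde, Maren, and Oswin.
That leaves Corvin with no forced order relative to Harald — 1.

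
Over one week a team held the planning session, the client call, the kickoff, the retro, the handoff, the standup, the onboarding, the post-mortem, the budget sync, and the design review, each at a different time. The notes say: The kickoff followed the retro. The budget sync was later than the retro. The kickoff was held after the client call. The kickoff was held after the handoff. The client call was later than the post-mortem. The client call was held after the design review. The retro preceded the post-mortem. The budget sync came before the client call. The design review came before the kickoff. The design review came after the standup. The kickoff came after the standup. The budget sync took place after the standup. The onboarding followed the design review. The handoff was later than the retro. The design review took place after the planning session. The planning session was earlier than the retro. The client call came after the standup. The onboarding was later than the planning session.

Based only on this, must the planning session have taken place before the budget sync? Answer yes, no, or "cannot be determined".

yes

Chain the constraints: the planning session → the retro → the budget sync. Each link is directly stated, so the planning session comes before the budget sync.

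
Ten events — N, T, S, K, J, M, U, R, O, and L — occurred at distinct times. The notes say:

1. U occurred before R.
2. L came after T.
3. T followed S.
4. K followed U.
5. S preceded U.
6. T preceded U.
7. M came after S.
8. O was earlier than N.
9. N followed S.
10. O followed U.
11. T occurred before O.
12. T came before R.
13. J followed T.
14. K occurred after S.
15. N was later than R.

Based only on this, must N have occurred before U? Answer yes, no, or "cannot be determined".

no

Tracing the constraints gives U → R → N, so U must come before N.
That means N cannot be before U.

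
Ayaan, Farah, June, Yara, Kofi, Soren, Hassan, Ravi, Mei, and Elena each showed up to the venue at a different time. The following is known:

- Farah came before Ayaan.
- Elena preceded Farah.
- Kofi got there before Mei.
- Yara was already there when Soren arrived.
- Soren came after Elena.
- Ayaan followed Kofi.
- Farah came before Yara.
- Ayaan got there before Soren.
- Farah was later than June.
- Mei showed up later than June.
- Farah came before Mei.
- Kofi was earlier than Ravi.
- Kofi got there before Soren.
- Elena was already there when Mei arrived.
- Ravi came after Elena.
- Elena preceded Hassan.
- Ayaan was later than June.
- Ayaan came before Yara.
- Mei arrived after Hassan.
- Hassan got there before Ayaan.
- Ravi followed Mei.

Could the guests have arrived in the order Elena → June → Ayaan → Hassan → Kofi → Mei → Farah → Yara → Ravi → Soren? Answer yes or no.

The constraints require Farah before Ayaan, but in the proposed sequence Ayaan appears ahead of Farah. That one violation is enough.

no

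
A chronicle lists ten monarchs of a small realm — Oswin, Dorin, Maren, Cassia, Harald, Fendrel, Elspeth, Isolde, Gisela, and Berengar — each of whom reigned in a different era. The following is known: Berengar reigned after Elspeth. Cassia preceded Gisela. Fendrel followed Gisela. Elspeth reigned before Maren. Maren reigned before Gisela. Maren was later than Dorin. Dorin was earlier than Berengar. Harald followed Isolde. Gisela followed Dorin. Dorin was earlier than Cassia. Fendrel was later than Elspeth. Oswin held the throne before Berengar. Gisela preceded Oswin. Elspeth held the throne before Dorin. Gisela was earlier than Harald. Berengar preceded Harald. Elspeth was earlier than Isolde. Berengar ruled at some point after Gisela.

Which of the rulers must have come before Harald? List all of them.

Berengar, Cassia, Dorin, Elspeth, Gisela, Isolde, Maren, Oswin

Directly stated before Harald: Berengar, Gisela, and Isolde.
Cassia reaches Harald via Cassia → Gisela → Harald.
Dorin reaches Harald via Dorin → Berengar → Harald.
Elspeth reaches Harald via Elspeth → Berengar → Harald.
Likewise Maren and Oswin each reach Harald by chaining the stated constraints.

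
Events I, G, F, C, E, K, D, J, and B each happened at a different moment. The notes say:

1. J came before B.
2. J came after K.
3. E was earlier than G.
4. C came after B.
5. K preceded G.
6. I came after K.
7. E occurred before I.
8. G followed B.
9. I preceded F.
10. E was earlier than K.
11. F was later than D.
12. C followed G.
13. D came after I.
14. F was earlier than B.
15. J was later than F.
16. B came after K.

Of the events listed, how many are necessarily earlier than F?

Directly stated before F: D and I.
E reaches F via E → I → F.
K reaches F via K → I → F.
No chain forces J (or any of the others) ahead of F.
That's D, E, I, and K — 4 in all.

4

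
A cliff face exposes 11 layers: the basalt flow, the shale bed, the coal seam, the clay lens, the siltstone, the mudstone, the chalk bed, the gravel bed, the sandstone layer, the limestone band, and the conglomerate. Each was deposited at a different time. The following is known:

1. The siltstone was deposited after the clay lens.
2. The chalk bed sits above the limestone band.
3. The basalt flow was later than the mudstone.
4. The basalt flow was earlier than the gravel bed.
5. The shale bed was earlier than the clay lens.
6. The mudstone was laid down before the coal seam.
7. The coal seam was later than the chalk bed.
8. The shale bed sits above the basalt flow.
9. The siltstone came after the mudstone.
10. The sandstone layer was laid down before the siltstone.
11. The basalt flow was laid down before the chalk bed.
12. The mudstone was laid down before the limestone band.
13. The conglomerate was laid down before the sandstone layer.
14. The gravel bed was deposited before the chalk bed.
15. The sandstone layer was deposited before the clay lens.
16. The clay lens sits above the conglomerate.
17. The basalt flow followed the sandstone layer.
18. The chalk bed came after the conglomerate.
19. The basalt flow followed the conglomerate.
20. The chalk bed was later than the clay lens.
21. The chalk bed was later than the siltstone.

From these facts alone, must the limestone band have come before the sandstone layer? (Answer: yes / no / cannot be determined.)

No chain of stated constraints runs from the limestone band to the sandstone layer, and none runs from the sandstone layer to the limestone band either.
So the relative order of the limestone band and the sandstone layer is not fixed by the given facts.

cannot be determined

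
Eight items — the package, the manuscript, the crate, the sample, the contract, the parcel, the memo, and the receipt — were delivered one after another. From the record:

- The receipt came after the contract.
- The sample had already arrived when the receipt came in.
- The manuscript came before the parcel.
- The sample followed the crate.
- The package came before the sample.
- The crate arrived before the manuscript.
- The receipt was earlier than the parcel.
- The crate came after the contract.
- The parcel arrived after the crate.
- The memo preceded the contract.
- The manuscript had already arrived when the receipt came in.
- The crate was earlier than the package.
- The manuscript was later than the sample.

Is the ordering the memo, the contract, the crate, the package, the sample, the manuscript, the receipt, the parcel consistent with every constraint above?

Check each stated constraint against the proposed order — e.g. the crate is ahead of the parcel; the contract is ahead of the receipt. Every pair is in the required order; nothing is violated.

yes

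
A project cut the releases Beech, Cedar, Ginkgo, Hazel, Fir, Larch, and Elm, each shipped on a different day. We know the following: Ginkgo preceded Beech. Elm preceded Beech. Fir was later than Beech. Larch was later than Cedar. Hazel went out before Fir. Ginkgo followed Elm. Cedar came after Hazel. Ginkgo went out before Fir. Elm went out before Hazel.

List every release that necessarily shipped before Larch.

Directly stated before Larch: Cedar.
Elm reaches Larch via Elm → Hazel → Cedar → Larch.
Hazel reaches Larch via Hazel → Cedar → Larch.
No chain forces Fir (or any of the others) ahead of Larch.

Cedar, Elm, Hazel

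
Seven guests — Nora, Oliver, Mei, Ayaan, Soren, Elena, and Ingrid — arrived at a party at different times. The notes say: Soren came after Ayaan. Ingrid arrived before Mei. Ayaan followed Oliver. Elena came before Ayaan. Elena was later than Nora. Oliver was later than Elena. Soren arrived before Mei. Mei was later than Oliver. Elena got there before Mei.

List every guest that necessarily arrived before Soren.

Ayaan, Elena, Nora, Oliver

Directly stated before Soren: Ayaan.
Elena reaches Soren via Elena → Ayaan → Soren.
Nora reaches Soren via Nora → Elena → Ayaan → Soren.
Oliver reaches Soren via Oliver → Ayaan → Soren.
No chain forces Ingrid (or any of the others) ahead of Soren.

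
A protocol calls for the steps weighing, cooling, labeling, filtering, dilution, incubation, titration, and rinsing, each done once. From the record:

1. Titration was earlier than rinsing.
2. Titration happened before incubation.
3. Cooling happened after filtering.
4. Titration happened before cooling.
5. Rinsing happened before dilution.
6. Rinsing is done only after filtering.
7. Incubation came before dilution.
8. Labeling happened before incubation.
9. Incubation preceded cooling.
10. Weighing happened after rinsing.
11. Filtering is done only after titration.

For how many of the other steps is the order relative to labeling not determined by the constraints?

4

Forced after labeling: cooling, dilution, and incubation.
That leaves filtering, rinsing, titration, and weighing with no forced order relative to labeling — 4.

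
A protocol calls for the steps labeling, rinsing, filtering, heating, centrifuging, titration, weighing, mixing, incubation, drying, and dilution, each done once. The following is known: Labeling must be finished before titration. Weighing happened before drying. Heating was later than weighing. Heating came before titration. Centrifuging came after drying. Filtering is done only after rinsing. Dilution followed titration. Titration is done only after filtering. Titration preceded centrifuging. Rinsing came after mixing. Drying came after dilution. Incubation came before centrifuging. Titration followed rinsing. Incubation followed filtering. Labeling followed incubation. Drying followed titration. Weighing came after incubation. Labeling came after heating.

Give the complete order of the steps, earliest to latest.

The constraints fix every adjacent pair, so only one ordering works:
mixing → rinsing → filtering → incubation → weighing → heating → labeling → titration → dilution → drying → centrifuging.

mixing, rinsing, filtering, incubation, weighing, heating, labeling, titration, dilution, drying, centrifuging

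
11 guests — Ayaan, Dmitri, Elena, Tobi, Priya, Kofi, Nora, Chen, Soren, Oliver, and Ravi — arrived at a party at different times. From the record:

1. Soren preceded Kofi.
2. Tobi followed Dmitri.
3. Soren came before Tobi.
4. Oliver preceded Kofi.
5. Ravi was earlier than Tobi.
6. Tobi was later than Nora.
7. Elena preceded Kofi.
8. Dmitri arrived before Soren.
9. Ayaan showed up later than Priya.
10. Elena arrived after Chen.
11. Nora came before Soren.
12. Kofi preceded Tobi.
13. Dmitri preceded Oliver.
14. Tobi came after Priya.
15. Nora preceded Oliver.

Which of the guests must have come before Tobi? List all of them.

Directly stated before Tobi: Dmitri, Kofi, Nora, Priya, Ravi, and Soren.
Chen reaches Tobi via Chen → Elena → Kofi → Tobi.
Elena reaches Tobi via Elena → Kofi → Tobi.
Oliver reaches Tobi via Oliver → Kofi → Tobi.
No chain forces Ayaan ahead of Tobi.

Chen, Dmitri, Elena, Kofi, Nora, Oliver, Priya, Ravi, Soren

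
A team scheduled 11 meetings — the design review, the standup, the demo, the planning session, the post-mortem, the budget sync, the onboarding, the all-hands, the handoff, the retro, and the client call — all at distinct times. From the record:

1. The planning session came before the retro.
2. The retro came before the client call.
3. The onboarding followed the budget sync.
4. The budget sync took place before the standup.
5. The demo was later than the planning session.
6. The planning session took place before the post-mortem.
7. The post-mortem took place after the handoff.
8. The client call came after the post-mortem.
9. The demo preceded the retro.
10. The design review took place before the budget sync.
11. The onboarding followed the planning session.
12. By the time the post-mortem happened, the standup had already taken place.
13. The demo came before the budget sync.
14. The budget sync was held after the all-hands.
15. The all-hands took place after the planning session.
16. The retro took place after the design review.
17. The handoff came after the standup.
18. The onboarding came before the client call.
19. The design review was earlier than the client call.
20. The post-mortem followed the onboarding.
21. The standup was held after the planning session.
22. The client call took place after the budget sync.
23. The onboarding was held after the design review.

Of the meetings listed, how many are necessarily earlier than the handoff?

Directly stated before the handoff: the standup.
The all-hands reaches the handoff via the all-hands → the budget sync → the standup → the handoff.
The budget sync reaches the handoff via the budget sync → the standup → the handoff.
The demo reaches the handoff via the demo → the budget sync → the standup → the handoff.
Likewise the design review and the planning session each reach the handoff by chaining the stated constraints.
No chain forces the client call (or any of the others) ahead of the handoff.
That's the all-hands, the budget sync, the demo, the design review, the planning session, and the standup — 6 in all.

6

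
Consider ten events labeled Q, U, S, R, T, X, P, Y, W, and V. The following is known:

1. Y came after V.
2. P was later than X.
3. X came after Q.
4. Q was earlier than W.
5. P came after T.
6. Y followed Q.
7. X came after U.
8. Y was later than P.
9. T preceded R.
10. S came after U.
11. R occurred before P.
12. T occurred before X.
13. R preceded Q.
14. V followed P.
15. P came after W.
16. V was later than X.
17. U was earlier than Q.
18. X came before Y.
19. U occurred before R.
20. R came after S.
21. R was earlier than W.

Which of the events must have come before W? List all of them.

Q, R, S, T, U

Directly stated before W: Q and R.
S reaches W via S → R → W.
T reaches W via T → R → W.
U reaches W via U → R → W.
No chain forces V (or any of the others) ahead of W.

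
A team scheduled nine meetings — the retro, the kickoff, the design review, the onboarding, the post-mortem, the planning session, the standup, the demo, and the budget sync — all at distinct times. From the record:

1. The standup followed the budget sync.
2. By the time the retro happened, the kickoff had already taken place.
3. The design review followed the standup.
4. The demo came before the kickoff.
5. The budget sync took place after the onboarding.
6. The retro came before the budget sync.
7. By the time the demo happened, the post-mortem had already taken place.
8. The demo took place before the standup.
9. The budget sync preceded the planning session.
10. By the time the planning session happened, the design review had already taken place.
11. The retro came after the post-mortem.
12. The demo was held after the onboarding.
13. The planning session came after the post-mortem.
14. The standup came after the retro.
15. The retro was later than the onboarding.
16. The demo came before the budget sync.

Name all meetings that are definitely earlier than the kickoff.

the demo, the onboarding, the post-mortem

Directly stated before the kickoff: the demo.
The onboarding reaches the kickoff via the onboarding → the demo → the kickoff.
The post-mortem reaches the kickoff via the post-mortem → the demo → the kickoff.
No chain forces the budget sync (or any of the others) ahead of the kickoff.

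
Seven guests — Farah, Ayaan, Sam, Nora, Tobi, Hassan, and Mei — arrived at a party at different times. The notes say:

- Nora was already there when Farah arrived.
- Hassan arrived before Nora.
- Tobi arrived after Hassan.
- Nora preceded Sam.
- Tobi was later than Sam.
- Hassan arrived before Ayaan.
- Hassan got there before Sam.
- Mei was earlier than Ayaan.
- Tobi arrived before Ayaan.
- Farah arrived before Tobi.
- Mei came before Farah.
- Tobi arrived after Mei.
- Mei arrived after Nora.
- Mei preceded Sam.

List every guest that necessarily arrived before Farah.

Directly stated before Farah: Mei and Nora.
Hassan reaches Farah via Hassan → Nora → Farah.

Hassan, Mei, Nora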